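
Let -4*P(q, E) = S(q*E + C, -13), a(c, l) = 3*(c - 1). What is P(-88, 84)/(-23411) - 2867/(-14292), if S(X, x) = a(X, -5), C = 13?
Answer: -292363/8160732 ≈ -0.035826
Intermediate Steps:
a(c, l) = -3 + 3*c (a(c, l) = 3*(-1 + c) = -3 + 3*c)
S(X, x) = -3 + 3*X
P(q, E) = -9 - 3*E*q/4 (P(q, E) = -(-3 + 3*(q*E + 13))/4 = -(-3 + 3*(E*q + 13))/4 = -(-3 + 3*(13 + E*q))/4 = -(-3 + (39 + 3*E*q))/4 = -(36 + 3*E*q)/4 = -9 - 3*E*q/4)
P(-88, 84)/(-23411) - 2867/(-14292) = (-9 - ¾*84*(-88))/(-23411) - 2867/(-14292) = (-9 + 5544)*(-1/23411) - 2867*(-1/14292) = 5535*(-1/23411) + 2867/14292 = -135/571 + 2867/14292 = -292363/8160732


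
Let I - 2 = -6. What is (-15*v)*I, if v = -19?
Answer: -1140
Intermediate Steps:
I = -4 (I = 2 - 6 = -4)
(-15*v)*I = -15*(-19)*(-4) = 285*(-4) = -1140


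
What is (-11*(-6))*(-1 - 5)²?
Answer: 2376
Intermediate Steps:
(-11*(-6))*(-1 - 5)² = 66*(-6)² = 66*36 = 2376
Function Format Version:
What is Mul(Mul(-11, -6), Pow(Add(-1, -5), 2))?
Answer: 2376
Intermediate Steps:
Mul(Mul(-11, -6), Pow(Add(-1, -5), 2)) = Mul(66, Pow(-6, 2)) = Mul(66, 36) = 2376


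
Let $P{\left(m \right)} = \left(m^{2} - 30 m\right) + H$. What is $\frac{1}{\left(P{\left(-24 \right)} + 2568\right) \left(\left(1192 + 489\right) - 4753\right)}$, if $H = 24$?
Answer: $- \frac{1}{11943936} \approx -8.3724 \cdot 10^{-8}$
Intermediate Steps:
$P{\left(m \right)} = 24 + m^{2} - 30 m$ ($P{\left(m \right)} = \left(m^{2} - 30 m\right) + 24 = 24 + m^{2} - 30 m$)
$\frac{1}{\left(P{\left(-24 \right)} + 2568\right) \left(\left(1192 + 489\right) - 4753\right)} = \frac{1}{\left(\left(24 + \left(-24\right)^{2} - -720\right) + 2568\right) \left(\left(1192 + 489\right) - 4753\right)} = \frac{1}{\left(\left(24 + 576 + 720\right) + 2568\right) \left(1681 - 4753\right)} = \frac{1}{\left(1320 + 2568\right) \left(-3072\right)} = \frac{1}{3888 \left(-3072\right)} = \frac{1}{-11943936} = - \frac{1}{11943936}$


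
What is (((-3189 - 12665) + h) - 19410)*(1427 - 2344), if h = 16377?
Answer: 17319379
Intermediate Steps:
(((-3189 - 12665) + h) - 19410)*(1427 - 2344) = (((-3189 - 12665) + 16377) - 19410)*(1427 - 2344) = ((-15854 + 16377) - 19410)*(-917) = (523 - 19410)*(-917) = -18887*(-917) = 17319379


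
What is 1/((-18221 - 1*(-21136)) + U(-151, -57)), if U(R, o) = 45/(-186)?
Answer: 62/180715 ≈ 0.00034308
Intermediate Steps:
U(R, o) = -15/62 (U(R, o) = 45*(-1/186) = -15/62)
1/((-18221 - 1*(-21136)) + U(-151, -57)) = 1/((-18221 - 1*(-21136)) - 15/62) = 1/((-18221 + 21136) - 15/62) = 1/(2915 - 15/62) = 1/(180715/62) = 62/180715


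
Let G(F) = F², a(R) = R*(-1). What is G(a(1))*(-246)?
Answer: -246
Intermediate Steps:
a(R) = -R
G(a(1))*(-246) = (-1*1)²*(-246) = (-1)²*(-246) = 1*(-246) = -246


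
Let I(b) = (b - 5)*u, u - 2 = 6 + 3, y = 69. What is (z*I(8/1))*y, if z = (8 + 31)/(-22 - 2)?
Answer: -29601/8 ≈ -3700.1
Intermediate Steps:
u = 11 (u = 2 + (6 + 3) = 2 + 9 = 11)
z = -13/8 (z = 39/(-24) = 39*(-1/24) = -13/8 ≈ -1.6250)
I(b) = -55 + 11*b (I(b) = (b - 5)*11 = (-5 + b)*11 = -55 + 11*b)
(z*I(8/1))*y = -13*(-55 + 11*(8/1))/8*69 = -13*(-55 + 11*(8*1))/8*69 = -13*(-55 + 11*8)/8*69 = -13*(-55 + 88)/8*69 = -13/8*33*69 = -429/8*69 = -29601/8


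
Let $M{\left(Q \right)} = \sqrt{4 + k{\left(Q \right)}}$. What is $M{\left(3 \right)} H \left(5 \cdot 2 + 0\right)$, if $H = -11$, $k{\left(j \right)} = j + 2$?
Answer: $-330$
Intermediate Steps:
$k{\left(j \right)} = 2 + j$
$M{\left(Q \right)} = \sqrt{6 + Q}$ ($M{\left(Q \right)} = \sqrt{4 + \left(2 + Q\right)} = \sqrt{6 + Q}$)
$M{\left(3 \right)} H \left(5 \cdot 2 + 0\right) = \sqrt{6 + 3} \left(-11\right) \left(5 \cdot 2 + 0\right) = \sqrt{9} \left(-11\right) \left(10 + 0\right) = 3 \left(-11\right) 10 = \left(-33\right) 10 = -330$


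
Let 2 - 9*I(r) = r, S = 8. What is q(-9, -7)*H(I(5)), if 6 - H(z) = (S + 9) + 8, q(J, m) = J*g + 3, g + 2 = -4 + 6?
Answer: -57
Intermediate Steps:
g = 0 (g = -2 + (-4 + 6) = -2 + 2 = 0)
q(J, m) = 3 (q(J, m) = J*0 + 3 = 0 + 3 = 3)
I(r) = 2/9 - r/9
H(z) = -19 (H(z) = 6 - ((8 + 9) + 8) = 6 - (17 + 8) = 6 - 1*25 = 6 - 25 = -19)
q(-9, -7)*H(I(5)) = 3*(-19) = -57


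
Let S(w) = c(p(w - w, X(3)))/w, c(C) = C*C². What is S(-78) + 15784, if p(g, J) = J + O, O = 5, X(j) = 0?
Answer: 1231027/78 ≈ 15782.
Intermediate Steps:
p(g, J) = 5 + J (p(g, J) = J + 5 = 5 + J)
c(C) = C³
S(w) = 125/w (S(w) = (5 + 0)³/w = 5³/w = 125/w)
S(-78) + 15784 = 125/(-78) + 15784 = 125*(-1/78) + 15784 = -125/78 + 15784 = 1231027/78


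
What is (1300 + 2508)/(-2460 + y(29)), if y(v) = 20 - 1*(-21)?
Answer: -3808/2419 ≈ -1.5742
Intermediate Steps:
y(v) = 41 (y(v) = 20 + 21 = 41)
(1300 + 2508)/(-2460 + y(29)) = (1300 + 2508)/(-2460 + 41) = 3808/(-2419) = 3808*(-1/2419) = -3808/2419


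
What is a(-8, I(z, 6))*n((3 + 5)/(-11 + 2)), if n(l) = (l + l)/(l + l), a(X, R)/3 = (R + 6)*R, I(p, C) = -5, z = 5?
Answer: -15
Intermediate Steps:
a(X, R) = 3*R*(6 + R) (a(X, R) = 3*((R + 6)*R) = 3*((6 + R)*R) = 3*(R*(6 + R)) = 3*R*(6 + R))
n(l) = 1 (n(l) = (2*l)/((2*l)) = (2*l)*(1/(2*l)) = 1)
a(-8, I(z, 6))*n((3 + 5)/(-11 + 2)) = (3*(-5)*(6 - 5))*1 = (3*(-5)*1)*1 = -15*1 = -15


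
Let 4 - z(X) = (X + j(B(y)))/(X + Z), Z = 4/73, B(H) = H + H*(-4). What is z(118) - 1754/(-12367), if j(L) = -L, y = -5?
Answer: 348443723/106578806 ≈ 3.2694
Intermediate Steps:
B(H) = -3*H (B(H) = H - 4*H = -3*H)
Z = 4/73 (Z = 4*(1/73) = 4/73 ≈ 0.054795)
z(X) = 4 - (-15 + X)/(4/73 + X) (z(X) = 4 - (X - (-3)*(-5))/(X + 4/73) = 4 - (X - 1*15)/(4/73 + X) = 4 - (X - 15)/(4/73 + X) = 4 - (-15 + X)/(4/73 + X))
z(118) - 1754/(-12367) = (1111 + 219*118)/(4 + 73*118) - 1754/(-12367) = (1111 + 25842)/(4 + 8614) - 1754*(-1)/12367 = 26953/8618 - 1*(-1754/12367) = (1/8618)*26953 + 1754/12367 = 26953/8618 + 1754/12367 = 348443723/106578806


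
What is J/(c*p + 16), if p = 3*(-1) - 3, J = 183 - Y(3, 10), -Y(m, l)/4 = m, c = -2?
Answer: 195/28 ≈ 6.9643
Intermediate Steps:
Y(m, l) = -4*m
J = 195 (J = 183 - (-4)*3 = 183 - 1*(-12) = 183 + 12 = 195)
p = -6 (p = -3 - 3 = -6)
J/(c*p + 16) = 195/(-2*(-6) + 16) = 195/(12 + 16) = 195/28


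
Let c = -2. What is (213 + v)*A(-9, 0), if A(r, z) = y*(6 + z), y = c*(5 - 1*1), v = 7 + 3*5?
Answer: -11280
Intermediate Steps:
v = 22 (v = 7 + 15 = 22)
y = -8 (y = -2*(5 - 1*1) = -2*(5 - 1) = -2*4 = -8)
A(r, z) = -48 - 8*z (A(r, z) = -8*(6 + z) = -48 - 8*z)
(213 + v)*A(-9, 0) = (213 + 22)*(-48 - 8*0) = 235*(-48 + 0) = 235*(-48) = -11280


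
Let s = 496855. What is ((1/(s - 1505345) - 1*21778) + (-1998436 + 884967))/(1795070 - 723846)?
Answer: -1144885247031/1080318691760 ≈ -1.0598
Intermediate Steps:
((1/(s - 1505345) - 1*21778) + (-1998436 + 884967))/(1795070 - 723846) = ((1/(496855 - 1505345) - 1*21778) + (-1998436 + 884967))/(1795070 - 723846) = ((1/(-1008490) - 21778) - 1113469)/1071224 = ((-1/1008490 - 21778) - 1113469)*(1/1071224) = (-21962895221/1008490 - 1113469)*(1/1071224) = -1144885247031/1008490*1/1071224 = -1144885247031/1080318691760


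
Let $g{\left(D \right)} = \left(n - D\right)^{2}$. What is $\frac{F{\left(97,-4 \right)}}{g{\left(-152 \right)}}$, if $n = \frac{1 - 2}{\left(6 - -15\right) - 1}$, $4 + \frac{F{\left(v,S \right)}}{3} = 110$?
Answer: $\frac{42400}{3078507} \approx 0.013773$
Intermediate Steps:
$F{\left(v,S \right)} = 318$ ($F{\left(v,S \right)} = -12 + 3 \cdot 110 = -12 + 330 = 318$)
$n = - \frac{1}{20}$ ($n = - \frac{1}{\left(6 + 15\right) - 1} = - \frac{1}{21 - 1} = - \frac{1}{20} \approx -0.05$)
$g{\left(D \right)} = \left(- \frac{1}{20} - D\right)^{2}$
$\frac{F{\left(97,-4 \right)}}{g{\left(-152 \right)}} = \frac{318}{\frac{1}{400} \left(1 + 20 \left(-152\right)\right)^{2}} = \frac{318}{\frac{1}{400} \left(1 - 3040\right)^{2}} = \frac{318}{\frac{1}{400} \left(-3039\right)^{2}} = \frac{318}{\frac{1}{400} \cdot 9235521} = \frac{318}{\frac{9235521}{400}} = 318 \cdot \frac{400}{9235521} = \frac{42400}{3078507}$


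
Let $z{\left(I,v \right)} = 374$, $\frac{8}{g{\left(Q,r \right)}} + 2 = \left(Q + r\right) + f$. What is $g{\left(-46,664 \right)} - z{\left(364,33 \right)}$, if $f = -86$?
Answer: $- \frac{99106}{265} \approx -373.98$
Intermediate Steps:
$g{\left(Q,r \right)} = \frac{8}{-88 + Q + r}$ ($g{\left(Q,r \right)} = \frac{8}{-2 - \left(86 - Q - r\right)} = \frac{8}{-2 + \left(-86 + Q + r\right)} = \frac{8}{-88 + Q + r}$)
$g{\left(-46,664 \right)} - z{\left(364,33 \right)} = \frac{8}{-88 - 46 + 664} - 374 = \frac{8}{530} - 374 = 8 \cdot \frac{1}{530} - 374 = \frac{4}{265} - 374 = - \frac{99106}{265}$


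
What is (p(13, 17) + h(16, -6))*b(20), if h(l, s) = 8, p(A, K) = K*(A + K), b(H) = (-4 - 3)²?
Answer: 25382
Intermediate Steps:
b(H) = 49 (b(H) = (-7)² = 49)
(p(13, 17) + h(16, -6))*b(20) = (17*(13 + 17) + 8)*49 = (17*30 + 8)*49 = (510 + 8)*49 = 518*49 = 25382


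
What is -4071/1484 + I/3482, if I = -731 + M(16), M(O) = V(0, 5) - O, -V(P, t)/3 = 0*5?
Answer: -7641885/2583644 ≈ -2.9578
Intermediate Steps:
V(P, t) = 0 (V(P, t) = -0*5 = -3*0 = 0)
M(O) = -O (M(O) = 0 - O = -O)
I = -747 (I = -731 - 1*16 = -731 - 16 = -747)
-4071/1484 + I/3482 = -4071/1484 - 747/3482 = -7641885/2583644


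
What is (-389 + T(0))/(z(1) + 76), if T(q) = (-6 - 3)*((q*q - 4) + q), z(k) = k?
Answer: -353/77 ≈ -4.5844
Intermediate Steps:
T(q) = 36 - 9*q - 9*q² (T(q) = -9*((q² - 4) + q) = -9*((-4 + q²) + q) = -9*(-4 + q + q²) = 36 - 9*q - 9*q²)
(-389 + T(0))/(z(1) + 76) = (-389 + (36 - 9*0 - 9*0²))/(1 + 76) = (-389 + (36 + 0 - 9*0))/77 = (-389 + (36 + 0 + 0))*(1/77) = (-389 + 36)*(1/77) = -353*1/77 = -353/77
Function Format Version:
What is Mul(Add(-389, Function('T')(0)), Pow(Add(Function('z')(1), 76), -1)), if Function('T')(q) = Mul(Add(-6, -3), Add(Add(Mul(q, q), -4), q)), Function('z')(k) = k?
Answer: Rational(-353, 77) ≈ -4.5844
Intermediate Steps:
Function('T')(q) = Add(36, Mul(-9, q), Mul(-9, Pow(q, 2))) (Function('T')(q) = Mul(-9, Add(Add(Pow(q, 2), -4), q)) = Mul(-9, Add(Add(-4, Pow(q, 2)), q)) = Mul(-9, Add(-4, q, Pow(q, 2))) = Add(36, Mul(-9, q), Mul(-9, Pow(q, 2))))
Mul(Add(-389, Function('T')(0)), Pow(Add(Function('z')(1), 76), -1)) = Mul(Add(-389, Add(36, Mul(-9, 0), Mul(-9, Pow(0, 2)))), Pow(Add(1, 76), -1)) = Mul(Add(-389, Add(36, 0, Mul(-9, 0))), Pow(77, -1)) = Mul(Add(-389, Add(36, 0, 0)), Rational(1, 77)) = Mul(Add(-389, 36), Rational(1, 77)) = Mul(-353, Rational(1, 77)) = Rational(-353, 77)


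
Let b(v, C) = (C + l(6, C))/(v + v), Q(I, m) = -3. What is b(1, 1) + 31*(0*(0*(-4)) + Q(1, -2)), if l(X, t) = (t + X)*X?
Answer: -143/2 ≈ -71.500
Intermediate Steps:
l(X, t) = X*(X + t) (l(X, t) = (X + t)*X = X*(X + t))
b(v, C) = (36 + 7*C)/(2*v) (b(v, C) = (C + 6*(6 + C))/(v + v) = (C + (36 + 6*C))/((2*v)) = (36 + 7*C)*(1/(2*v)) = (36 + 7*C)/(2*v))
b(1, 1) + 31*(0*(0*(-4)) + Q(1, -2)) = (½)*(36 + 7*1)/1 + 31*(0*(0*(-4)) - 3) = (½)*1*(36 + 7) + 31*(0*0 - 3) = (½)*1*43 + 31*(0 - 3) = 43/2 + 31*(-3) = 43/2 - 93 = -143/2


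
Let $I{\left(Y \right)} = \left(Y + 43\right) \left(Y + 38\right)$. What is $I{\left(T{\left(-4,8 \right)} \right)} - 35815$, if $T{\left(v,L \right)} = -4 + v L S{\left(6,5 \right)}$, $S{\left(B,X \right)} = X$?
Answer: $-20569$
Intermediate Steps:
$T{\left(v,L \right)} = -4 + 5 L v$ ($T{\left(v,L \right)} = -4 + v L 5 = -4 + L v 5 = -4 + 5 L v$)
$I{\left(Y \right)} = \left(38 + Y\right) \left(43 + Y\right)$ ($I{\left(Y \right)} = \left(43 + Y\right) \left(38 + Y\right) = \left(38 + Y\right) \left(43 + Y\right)$)
$I{\left(T{\left(-4,8 \right)} \right)} - 35815 = \left(1634 + \left(-4 + 5 \cdot 8 \left(-4\right)\right)^{2} + 81 \left(-4 + 5 \cdot 8 \left(-4\right)\right)\right) - 35815 = \left(1634 + \left(-4 - 160\right)^{2} + 81 \left(-4 - 160\right)\right) - 35815 = \left(1634 + \left(-164\right)^{2} + 81 \left(-164\right)\right) - 35815 = \left(1634 + 26896 - 13284\right) - 35815 = 15246 - 35815 = -20569$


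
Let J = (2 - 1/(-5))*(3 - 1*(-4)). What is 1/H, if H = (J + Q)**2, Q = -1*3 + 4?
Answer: 25/6724 ≈ 0.0037180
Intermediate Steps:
J = 77/5 (J = (2 - 1*(-1/5))*(3 + 4) = (2 + 1/5)*7 = (11/5)*7 = 77/5 ≈ 15.400)
Q = 1 (Q = -3 + 4 = 1)
H = 6724/25 (H = (77/5 + 1)**2 = (82/5)**2 = 6724/25 ≈ 268.96)
1/H = 1/(6724/25) = 25/6724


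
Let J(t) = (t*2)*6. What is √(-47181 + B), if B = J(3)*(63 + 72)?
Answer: I*√42321 ≈ 205.72*I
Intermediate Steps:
J(t) = 12*t (J(t) = (2*t)*6 = 12*t)
B = 4860 (B = (12*3)*(63 + 72) = 36*135 = 4860)
√(-47181 + B) = √(-47181 + 4860) = √(-42321) = I*√42321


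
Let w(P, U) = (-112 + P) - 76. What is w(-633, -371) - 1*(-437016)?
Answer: 436195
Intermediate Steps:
w(P, U) = -188 + P
w(-633, -371) - 1*(-437016) = (-188 - 633) - 1*(-437016) = -821 + 437016 = 436195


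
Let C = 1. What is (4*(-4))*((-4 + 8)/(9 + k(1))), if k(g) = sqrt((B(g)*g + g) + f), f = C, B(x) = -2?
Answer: -64/9 ≈ -7.1111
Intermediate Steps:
f = 1
k(g) = sqrt(1 - g) (k(g) = sqrt((-2*g + g) + 1) = sqrt(-g + 1) = sqrt(1 - g))
(4*(-4))*((-4 + 8)/(9 + k(1))) = (4*(-4))*((-4 + 8)/(9 + sqrt(1 - 1*1))) = -64/(9 + sqrt(1 - 1)) = -64/(9 + sqrt(0)) = -64/(9 + 0) = -64/9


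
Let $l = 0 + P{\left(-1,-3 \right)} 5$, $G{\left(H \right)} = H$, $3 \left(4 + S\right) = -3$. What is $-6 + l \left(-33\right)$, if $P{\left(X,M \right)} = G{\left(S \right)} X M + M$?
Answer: $2964$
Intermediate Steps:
$S = -5$ ($S = -4 + \frac{1}{3} \left(-3\right) = -4 - 1 = -5$)
$P{\left(X,M \right)} = M - 5 M X$ ($P{\left(X,M \right)} = - 5 X M + M = - 5 M X + M = M - 5 M X$)
$l = -90$ ($l = 0 + - 3 \left(1 - -5\right) 5 = 0 + - 3 \left(1 + 5\right) 5 = 0 + \left(-3\right) 6 \cdot 5 = 0 - 90 = -90$)
$-6 + l \left(-33\right) = -6 - -2970 = -6 + 2970 = 2964$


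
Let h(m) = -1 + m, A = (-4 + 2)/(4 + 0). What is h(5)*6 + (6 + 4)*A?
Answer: 19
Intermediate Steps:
A = -1/2 (A = -2/4 = -2*1/4 = -1/2 ≈ -0.50000)
h(5)*6 + (6 + 4)*A = (-1 + 5)*6 + (6 + 4)*(-1/2) = 4*6 + 10*(-1/2) = 24 - 5 = 19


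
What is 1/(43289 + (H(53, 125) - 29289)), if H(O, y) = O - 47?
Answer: 1/14006 ≈ 7.1398e-5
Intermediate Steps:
H(O, y) = -47 + O
1/(43289 + (H(53, 125) - 29289)) = 1/(43289 + ((-47 + 53) - 29289)) = 1/(43289 + (6 - 29289)) = 1/(43289 - 29283) = 1/14006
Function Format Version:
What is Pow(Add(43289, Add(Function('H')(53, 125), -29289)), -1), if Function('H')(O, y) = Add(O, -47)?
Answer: Rational(1, 14006) ≈ 7.1398e-5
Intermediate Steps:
Function('H')(O, y) = Add(-47, O)
Pow(Add(43289, Add(Function('H')(53, 125), -29289)), -1) = Pow(Add(43289, Add(Add(-47, 53), -29289)), -1) = Pow(Add(43289, Add(6, -29289)), -1) = Pow(Add(43289, -29283), -1) = Pow(14006, -1) = Rational(1, 14006)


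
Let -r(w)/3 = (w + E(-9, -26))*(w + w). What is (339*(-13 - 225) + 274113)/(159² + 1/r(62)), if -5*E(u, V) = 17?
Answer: 21083205276/2755527871 ≈ 7.6512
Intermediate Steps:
E(u, V) = -17/5 (E(u, V) = -⅕*17 = -17/5)
r(w) = -6*w*(-17/5 + w) (r(w) = -3*(w - 17/5)*(w + w) = -3*(-17/5 + w)*2*w = -6*w*(-17/5 + w))
(339*(-13 - 225) + 274113)/(159² + 1/r(62)) = (339*(-13 - 225) + 274113)/(159² + 1/((6/5)*62*(17 - 5*62))) = (339*(-238) + 274113)/(25281 + 1/((6/5)*62*(17 - 310))) = (-80682 + 274113)/(25281 + 1/((6/5)*62*(-293))) = 193431/(25281 + 1/(-108996/5)) = 193431/(25281 - 5/108996) = 193431/(2755527871/108996) = 193431*(108996/2755527871) = 21083205276/2755527871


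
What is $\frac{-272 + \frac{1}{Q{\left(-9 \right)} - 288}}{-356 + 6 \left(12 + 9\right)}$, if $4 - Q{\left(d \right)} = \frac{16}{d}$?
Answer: $\frac{690889}{584200} \approx 1.1826$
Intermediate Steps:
$Q{\left(d \right)} = 4 - \frac{16}{d}$
$\frac{-272 + \frac{1}{Q{\left(-9 \right)} - 288}}{-356 + 6 \left(12 + 9\right)} = \frac{-272 + \frac{1}{\left(4 - \frac{16}{-9}\right) - 288}}{-356 + 6 \left(12 + 9\right)} = \frac{-272 + \frac{1}{\left(4 - - \frac{16}{9}\right) - 288}}{-356 + 6 \cdot 21} = \frac{-272 + \frac{1}{\left(4 + \frac{16}{9}\right) - 288}}{-356 + 126} = \frac{-272 + \frac{1}{\frac{52}{9} - 288}}{-230} = \left(-272 + \frac{1}{- \frac{2540}{9}}\right) \left(- \frac{1}{230}\right) = \left(-272 - \frac{9}{2540}\right) \left(- \frac{1}{230}\right) = \left(- \frac{690889}{2540}\right) \left(- \frac{1}{230}\right) = \frac{690889}{584200}$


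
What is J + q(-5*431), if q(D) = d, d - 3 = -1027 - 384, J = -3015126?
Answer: -3016534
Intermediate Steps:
d = -1408 (d = 3 + (-1027 - 384) = 3 - 1411 = -1408)
q(D) = -1408
J + q(-5*431) = -3015126 - 1408 = -3016534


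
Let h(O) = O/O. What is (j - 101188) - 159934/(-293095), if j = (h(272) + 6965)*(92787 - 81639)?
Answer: 22731211499034/293095 ≈ 7.7556e+7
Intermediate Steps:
h(O) = 1
j = 77656968 (j = (1 + 6965)*(92787 - 81639) = 6966*11148 = 77656968)
(j - 101188) - 159934/(-293095) = (77656968 - 101188) - 159934/(-293095) = 77555780 - 159934*(-1/293095) = 77555780 + 159934/293095 = 22731211499034/293095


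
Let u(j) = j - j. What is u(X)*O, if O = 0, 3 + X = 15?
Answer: 0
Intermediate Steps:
X = 12 (X = -3 + 15 = 12)
u(j) = 0
u(X)*O = 0*0 = 0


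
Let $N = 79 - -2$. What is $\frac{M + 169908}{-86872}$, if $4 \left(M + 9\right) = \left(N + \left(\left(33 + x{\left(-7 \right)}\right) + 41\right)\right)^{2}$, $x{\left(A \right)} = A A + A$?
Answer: $- \frac{718405}{347488} \approx -2.0674$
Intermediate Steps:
$x{\left(A \right)} = A + A^{2}$ ($x{\left(A \right)} = A^{2} + A = A + A^{2}$)
$N = 81$ ($N = 79 + 2 = 81$)
$M = \frac{38773}{4}$ ($M = -9 + \frac{\left(81 + \left(\left(33 - 7 \left(1 - 7\right)\right) + 41\right)\right)^{2}}{4} = -9 + \frac{\left(81 + \left(\left(33 - -42\right) + 41\right)\right)^{2}}{4} = -9 + \frac{\left(81 + \left(\left(33 + 42\right) + 41\right)\right)^{2}}{4} = -9 + \frac{\left(81 + \left(75 + 41\right)\right)^{2}}{4} = -9 + \frac{\left(81 + 116\right)^{2}}{4} = -9 + \frac{197^{2}}{4} = -9 + \frac{1}{4} \cdot 38809 = -9 + \frac{38809}{4} = \frac{38773}{4} \approx 9693.3$)
$\frac{M + 169908}{-86872} = \frac{\frac{38773}{4} + 169908}{-86872} = \frac{718405}{4} \left(- \frac{1}{86872}\right) = - \frac{718405}{347488}$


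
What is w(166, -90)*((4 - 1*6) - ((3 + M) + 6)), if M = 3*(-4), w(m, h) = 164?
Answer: 164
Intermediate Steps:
M = -12
w(166, -90)*((4 - 1*6) - ((3 + M) + 6)) = 164*((4 - 1*6) - ((3 - 12) + 6)) = 164*((4 - 6) - (-9 + 6)) = 164*(-2 - 1*(-3)) = 164*(-2 + 3) = 164*1 = 164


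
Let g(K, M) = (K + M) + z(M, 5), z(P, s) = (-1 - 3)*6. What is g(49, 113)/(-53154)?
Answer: -23/8859 ≈ -0.0025962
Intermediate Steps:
z(P, s) = -24 (z(P, s) = -4*6 = -24)
g(K, M) = -24 + K + M (g(K, M) = (K + M) - 24 = -24 + K + M)
g(49, 113)/(-53154) = (-24 + 49 + 113)/(-53154) = 138*(-1/53154) = -23/8859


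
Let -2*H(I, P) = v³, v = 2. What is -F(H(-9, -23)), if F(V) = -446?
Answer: 446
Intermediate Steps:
H(I, P) = -4 (H(I, P) = -½*2³ = -½*8 = -4)
-F(H(-9, -23)) = -1*(-446) = 446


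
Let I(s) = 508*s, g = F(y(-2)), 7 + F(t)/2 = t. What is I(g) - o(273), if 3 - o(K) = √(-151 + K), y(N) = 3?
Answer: -4067 + √122 ≈ -4056.0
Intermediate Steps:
o(K) = 3 - √(-151 + K)
F(t) = -14 + 2*t
g = -8 (g = -14 + 2*3 = -14 + 6 = -8)
I(g) - o(273) = 508*(-8) - (3 - √(-151 + 273)) = -4064 - (3 - √122) = -4064 + (-3 + √122) = -4067 + √122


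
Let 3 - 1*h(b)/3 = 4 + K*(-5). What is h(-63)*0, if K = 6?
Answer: 0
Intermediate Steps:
h(b) = 87 (h(b) = 9 - 3*(4 + 6*(-5)) = 9 - 3*(4 - 30) = 9 - 3*(-26) = 9 + 78 = 87)
h(-63)*0 = 87*0 = 0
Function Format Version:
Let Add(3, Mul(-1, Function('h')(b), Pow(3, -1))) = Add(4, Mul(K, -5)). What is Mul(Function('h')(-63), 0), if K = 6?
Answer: 0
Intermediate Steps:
Function('h')(b) = 87 (Function('h')(b) = Add(9, Mul(-3, Add(4, Mul(6, -5)))) = Add(9, Mul(-3, Add(4, -30))) = Add(9, Mul(-3, -26)) = Add(9, 78) = 87)
Mul(Function('h')(-63), 0) = Mul(87, 0) = 0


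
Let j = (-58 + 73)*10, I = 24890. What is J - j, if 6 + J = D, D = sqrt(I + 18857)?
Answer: -156 + sqrt(43747) ≈ 53.158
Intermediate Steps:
j = 150 (j = 15*10 = 150)
D = sqrt(43747) (D = sqrt(24890 + 18857) = sqrt(43747) ≈ 209.16)
J = -6 + sqrt(43747) ≈ 203.16
J - j = (-6 + sqrt(43747)) - 1*150 = (-6 + sqrt(43747)) - 150 = -156 + sqrt(43747)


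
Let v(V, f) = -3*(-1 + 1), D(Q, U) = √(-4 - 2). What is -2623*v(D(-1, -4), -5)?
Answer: 0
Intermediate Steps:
D(Q, U) = I*√6 (D(Q, U) = √(-6) = I*√6)
v(V, f) = 0 (v(V, f) = -3*0 = 0)
-2623*v(D(-1, -4), -5) = -2623*0 = 0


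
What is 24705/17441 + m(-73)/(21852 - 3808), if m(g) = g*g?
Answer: 538720109/314705404 ≈ 1.7118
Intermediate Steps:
m(g) = g**2
24705/17441 + m(-73)/(21852 - 3808) = 24705/17441 + (-73)**2/(21852 - 3808) = 24705*(1/17441) + 5329/18044 = 24705/17441 + 5329*(1/18044) = 24705/17441 + 5329/18044 = 538720109/314705404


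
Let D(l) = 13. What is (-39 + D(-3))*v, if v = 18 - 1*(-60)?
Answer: -2028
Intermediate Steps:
v = 78 (v = 18 + 60 = 78)
(-39 + D(-3))*v = (-39 + 13)*78 = -26*78 = -2028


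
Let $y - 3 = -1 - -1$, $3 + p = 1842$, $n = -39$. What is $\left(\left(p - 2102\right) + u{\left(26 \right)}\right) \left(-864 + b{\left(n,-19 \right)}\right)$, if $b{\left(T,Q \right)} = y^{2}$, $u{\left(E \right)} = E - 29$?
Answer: $227430$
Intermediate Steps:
$p = 1839$ ($p = -3 + 1842 = 1839$)
$u{\left(E \right)} = -29 + E$
$y = 3$ ($y = 3 - 0 = 3 + \left(-1 + 1\right) = 3 + 0 = 3$)
$b{\left(T,Q \right)} = 9$ ($b{\left(T,Q \right)} = 3^{2} = 9$)
$\left(\left(p - 2102\right) + u{\left(26 \right)}\right) \left(-864 + b{\left(n,-19 \right)}\right) = \left(\left(1839 - 2102\right) + \left(-29 + 26\right)\right) \left(-864 + 9\right) = \left(-263 - 3\right) \left(-855\right) = \left(-266\right) \left(-855\right) = 227430$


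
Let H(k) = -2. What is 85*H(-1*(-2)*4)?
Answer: -170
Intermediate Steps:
85*H(-1*(-2)*4) = 85*(-2) = -170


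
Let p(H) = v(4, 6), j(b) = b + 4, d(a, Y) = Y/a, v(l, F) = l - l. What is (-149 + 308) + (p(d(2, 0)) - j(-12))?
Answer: 167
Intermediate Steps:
v(l, F) = 0
j(b) = 4 + b
p(H) = 0
(-149 + 308) + (p(d(2, 0)) - j(-12)) = (-149 + 308) + (0 - (4 - 12)) = 159 + (0 - 1*(-8)) = 159 + (0 + 8) = 159 + 8 = 167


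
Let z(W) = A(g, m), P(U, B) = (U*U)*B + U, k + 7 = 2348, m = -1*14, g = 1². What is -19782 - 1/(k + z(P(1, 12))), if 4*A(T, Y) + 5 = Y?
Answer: -184862794/9345 ≈ -19782.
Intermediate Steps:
g = 1
m = -14
k = 2341 (k = -7 + 2348 = 2341)
A(T, Y) = -5/4 + Y/4
P(U, B) = U + B*U² (P(U, B) = U²*B + U = B*U² + U = U + B*U²)
z(W) = -19/4 (z(W) = -5/4 + (¼)*(-14) = -5/4 - 7/2 = -19/4)
-19782 - 1/(k + z(P(1, 12))) = -19782 - 1/(2341 - 19/4) = -19782 - 1/9345/4 = -19782 - 1*4/9345 = -19782 - 4/9345 = -184862794/9345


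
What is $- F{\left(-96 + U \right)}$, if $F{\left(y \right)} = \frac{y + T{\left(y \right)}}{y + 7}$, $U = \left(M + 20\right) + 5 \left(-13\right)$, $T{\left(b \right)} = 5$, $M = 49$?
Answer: $- \frac{87}{85} \approx -1.0235$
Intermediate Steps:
$U = 4$ ($U = \left(49 + 20\right) + 5 \left(-13\right) = 69 - 65 = 4$)
$F{\left(y \right)} = \frac{5 + y}{7 + y}$ ($F{\left(y \right)} = \frac{y + 5}{y + 7} = \frac{5 + y}{7 + y}$)
$- F{\left(-96 + U \right)} = - \frac{5 + \left(-96 + 4\right)}{7 + \left(-96 + 4\right)} = - \frac{5 - 92}{7 - 92} = - \frac{-87}{-85} = - \frac{\left(-1\right) \left(-87\right)}{85} = \left(-1\right) \frac{87}{85} = - \frac{87}{85}$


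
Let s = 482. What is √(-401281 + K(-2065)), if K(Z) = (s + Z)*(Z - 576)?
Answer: √3779422 ≈ 1944.1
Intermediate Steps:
K(Z) = (-576 + Z)*(482 + Z) (K(Z) = (482 + Z)*(Z - 576) = (482 + Z)*(-576 + Z) = (-576 + Z)*(482 + Z))
√(-401281 + K(-2065)) = √(-401281 + (-277632 + (-2065)² - 94*(-2065))) = √(-401281 + (-277632 + 4264225 + 194110)) = √(-401281 + 4180703) = √3779422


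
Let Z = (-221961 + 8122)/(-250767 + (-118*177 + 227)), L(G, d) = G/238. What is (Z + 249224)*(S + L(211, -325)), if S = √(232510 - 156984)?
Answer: 14273324412493/64599388 + 67646087263*√75526/271426 ≈ 6.8713e+7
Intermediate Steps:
L(G, d) = G/238 (L(G, d) = G*(1/238) = G/238)
S = √75526 ≈ 274.82
Z = 213839/271426 (Z = -213839/(-250767 + (-20886 + 227)) = -213839/(-250767 - 20659) = -213839/(-271426) = -213839*(-1/271426) = 213839/271426 ≈ 0.78784)
(Z + 249224)*(S + L(211, -325)) = (213839/271426 + 249224)*(√75526 + (1/238)*211) = 67646087263*(√75526 + 211/238)/271426 = 67646087263*(211/238 + √75526)/271426 = 14273324412493/64599388 + 67646087263*√75526/271426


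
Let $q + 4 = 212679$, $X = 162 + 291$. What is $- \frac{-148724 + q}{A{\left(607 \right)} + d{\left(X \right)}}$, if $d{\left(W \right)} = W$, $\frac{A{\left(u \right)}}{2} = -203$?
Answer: $- \frac{63951}{47} \approx -1360.7$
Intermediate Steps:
$A{\left(u \right)} = -406$ ($A{\left(u \right)} = 2 \left(-203\right) = -406$)
$X = 453$
$q = 212675$ ($q = -4 + 212679 = 212675$)
$- \frac{-148724 + q}{A{\left(607 \right)} + d{\left(X \right)}} = - \frac{-148724 + 212675}{-406 + 453} = - \frac{63951}{47}$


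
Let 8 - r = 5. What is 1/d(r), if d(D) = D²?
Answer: ⅑ ≈ 0.11111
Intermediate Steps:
r = 3 (r = 8 - 1*5 = 8 - 5 = 3)
1/d(r) = 1/(3²) = 1/9 = ⅑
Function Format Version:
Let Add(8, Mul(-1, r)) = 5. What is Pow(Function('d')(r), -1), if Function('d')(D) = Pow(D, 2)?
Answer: Rational(1, 9) ≈ 0.11111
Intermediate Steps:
r = 3 (r = Add(8, Mul(-1, 5)) = Add(8, -5) = 3)
Pow(Function('d')(r), -1) = Pow(Pow(3, 2), -1) = Pow(9, -1) = Rational(1, 9)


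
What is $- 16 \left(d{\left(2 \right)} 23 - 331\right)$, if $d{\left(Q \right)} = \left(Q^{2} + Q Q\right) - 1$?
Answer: $2720$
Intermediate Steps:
$d{\left(Q \right)} = -1 + 2 Q^{2}$ ($d{\left(Q \right)} = \left(Q^{2} + Q^{2}\right) - 1 = 2 Q^{2} - 1 = -1 + 2 Q^{2}$)
$- 16 \left(d{\left(2 \right)} 23 - 331\right) = - 16 \left(\left(-1 + 2 \cdot 2^{2}\right) 23 - 331\right) = - 16 \left(\left(-1 + 2 \cdot 4\right) 23 - 331\right) = - 16 \left(\left(-1 + 8\right) 23 - 331\right) = - 16 \left(7 \cdot 23 - 331\right) = - 16 \left(161 - 331\right) = \left(-16\right) \left(-170\right) = 2720$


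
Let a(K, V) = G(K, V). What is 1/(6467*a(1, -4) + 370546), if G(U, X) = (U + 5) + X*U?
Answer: 1/383480 ≈ 2.6077e-6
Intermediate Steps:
G(U, X) = 5 + U + U*X (G(U, X) = (5 + U) + U*X = 5 + U + U*X)
a(K, V) = 5 + K + K*V
1/(6467*a(1, -4) + 370546) = 1/(6467*(5 + 1 + 1*(-4)) + 370546) = 1/(6467*(5 + 1 - 4) + 370546) = 1/(6467*2 + 370546) = 1/(12934 + 370546) = 1/383480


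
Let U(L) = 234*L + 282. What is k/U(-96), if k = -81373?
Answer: 81373/22182 ≈ 3.6684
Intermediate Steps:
U(L) = 282 + 234*L
k/U(-96) = -81373/(282 + 234*(-96)) = -81373/(282 - 22464) = -81373/(-22182) = -81373*(-1/22182) = 81373/22182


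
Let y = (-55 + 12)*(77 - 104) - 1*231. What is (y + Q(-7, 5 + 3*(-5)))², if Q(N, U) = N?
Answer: 851929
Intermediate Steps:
y = 930 (y = -43*(-27) - 231 = 1161 - 231 = 930)
(y + Q(-7, 5 + 3*(-5)))² = (930 - 7)² = 923² = 851929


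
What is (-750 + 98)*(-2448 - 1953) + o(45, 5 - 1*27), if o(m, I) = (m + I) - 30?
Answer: 2869445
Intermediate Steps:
o(m, I) = -30 + I + m (o(m, I) = (I + m) - 30 = -30 + I + m)
(-750 + 98)*(-2448 - 1953) + o(45, 5 - 1*27) = (-750 + 98)*(-2448 - 1953) + (-30 + (5 - 1*27) + 45) = -652*(-4401) + (-30 + (5 - 27) + 45) = 2869452 + (-30 - 22 + 45) = 2869452 - 7 = 2869445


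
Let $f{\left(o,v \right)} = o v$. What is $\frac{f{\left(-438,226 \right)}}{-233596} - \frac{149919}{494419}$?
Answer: $\frac{3480267312}{28873575181} \approx 0.12053$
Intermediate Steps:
$\frac{f{\left(-438,226 \right)}}{-233596} - \frac{149919}{494419} = \frac{\left(-438\right) 226}{-233596} - \frac{149919}{494419} = \left(-98988\right) \left(- \frac{1}{233596}\right) - \frac{149919}{494419} = \frac{24747}{58399} - \frac{149919}{494419} = \frac{3480267312}{28873575181}$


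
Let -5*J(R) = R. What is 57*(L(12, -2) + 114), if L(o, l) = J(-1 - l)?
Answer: 32433/5 ≈ 6486.6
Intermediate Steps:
J(R) = -R/5
L(o, l) = 1/5 + l/5 (L(o, l) = -(-1 - l)/5 = 1/5 + l/5)
57*(L(12, -2) + 114) = 57*((1/5 + (1/5)*(-2)) + 114) = 57*((1/5 - 2/5) + 114) = 57*(-1/5 + 114) = 57*(569/5) = 32433/5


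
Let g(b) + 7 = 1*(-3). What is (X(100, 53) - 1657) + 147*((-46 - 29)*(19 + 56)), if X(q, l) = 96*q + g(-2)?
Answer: -818942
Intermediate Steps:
g(b) = -10 (g(b) = -7 + 1*(-3) = -7 - 3 = -10)
X(q, l) = -10 + 96*q (X(q, l) = 96*q - 10 = -10 + 96*q)
(X(100, 53) - 1657) + 147*((-46 - 29)*(19 + 56)) = ((-10 + 96*100) - 1657) + 147*((-46 - 29)*(19 + 56)) = ((-10 + 9600) - 1657) + 147*(-75*75) = (9590 - 1657) + 147*(-5625) = 7933 - 826875 = -818942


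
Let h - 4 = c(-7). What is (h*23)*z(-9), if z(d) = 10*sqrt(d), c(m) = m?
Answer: -2070*I ≈ -2070.0*I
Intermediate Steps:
h = -3 (h = 4 - 7 = -3)
(h*23)*z(-9) = (-3*23)*(10*sqrt(-9)) = -690*3*I = -2070*I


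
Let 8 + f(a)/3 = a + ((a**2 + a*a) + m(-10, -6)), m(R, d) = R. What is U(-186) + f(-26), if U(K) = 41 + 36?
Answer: 4001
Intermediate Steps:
U(K) = 77
f(a) = -54 + 3*a + 6*a**2 (f(a) = -24 + 3*(a + ((a**2 + a*a) - 10)) = -24 + 3*(a + ((a**2 + a**2) - 10)) = -24 + 3*(a + (2*a**2 - 10)) = -24 + 3*(a + (-10 + 2*a**2)) = -24 + 3*(-10 + a + 2*a**2) = -24 + (-30 + 3*a + 6*a**2) = -54 + 3*a + 6*a**2)
U(-186) + f(-26) = 77 + (-54 + 3*(-26) + 6*(-26)**2) = 77 + (-54 - 78 + 6*676) = 77 + (-54 - 78 + 4056) = 77 + 3924 = 4001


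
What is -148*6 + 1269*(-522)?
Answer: -663306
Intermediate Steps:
-148*6 + 1269*(-522) = -888 - 662418 = -663306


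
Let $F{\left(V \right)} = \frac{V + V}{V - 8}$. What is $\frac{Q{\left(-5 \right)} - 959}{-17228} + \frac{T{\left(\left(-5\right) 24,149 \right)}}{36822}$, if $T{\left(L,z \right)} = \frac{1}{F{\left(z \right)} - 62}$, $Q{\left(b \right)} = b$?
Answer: $\frac{24977436667}{446384612392} \approx 0.055955$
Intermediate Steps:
$F{\left(V \right)} = \frac{2 V}{-8 + V}$
$T{\left(L,z \right)} = \frac{1}{-62 + \frac{2 z}{-8 + z}}$ ($T{\left(L,z \right)} = \frac{1}{\frac{2 z}{-8 + z} - 62} = \frac{1}{-62 + \frac{2 z}{-8 + z}}$)
$\frac{Q{\left(-5 \right)} - 959}{-17228} + \frac{T{\left(\left(-5\right) 24,149 \right)}}{36822} = \frac{-5 - 959}{-17228} + \frac{\frac{1}{4} \frac{1}{124 - 2235} \left(-8 + 149\right)}{36822} = \left(-964\right) \left(- \frac{1}{17228}\right) + \frac{1}{4} \frac{1}{124 - 2235} \cdot 141 \cdot \frac{1}{36822} = \frac{241}{4307} + \frac{1}{4} \frac{1}{-2111} \cdot 141 \cdot \frac{1}{36822} = \frac{241}{4307} + \frac{1}{4} \left(- \frac{1}{2111}\right) 141 \cdot \frac{1}{36822} = \frac{241}{4307} - \frac{47}{103641656} = \frac{24977436667}{446384612392}$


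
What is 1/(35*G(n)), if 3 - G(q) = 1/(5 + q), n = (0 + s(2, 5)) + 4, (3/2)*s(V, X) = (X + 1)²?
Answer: 33/3430 ≈ 0.0096210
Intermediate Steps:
s(V, X) = 2*(1 + X)²/3 (s(V, X) = 2*(X + 1)²/3 = 2*(1 + X)²/3)
n = 28 (n = (0 + 2*(1 + 5)²/3) + 4 = (0 + (⅔)*6²) + 4 = (0 + (⅔)*36) + 4 = (0 + 24) + 4 = 24 + 4 = 28)
G(q) = 3 - 1/(5 + q)
1/(35*G(n)) = 1/(35*((14 + 3*28)/(5 + 28))) = 1/(35*((14 + 84)/33)) = 1/(35*((1/33)*98)) = 1/(35*(98/33)) = 1/(3430/33) = 33/3430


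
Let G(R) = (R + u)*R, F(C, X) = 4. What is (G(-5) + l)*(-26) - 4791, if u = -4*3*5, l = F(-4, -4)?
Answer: -13345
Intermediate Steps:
l = 4
u = -60 (u = -12*5 = -60)
G(R) = R*(-60 + R) (G(R) = (R - 60)*R = (-60 + R)*R = R*(-60 + R))
(G(-5) + l)*(-26) - 4791 = (-5*(-60 - 5) + 4)*(-26) - 4791 = (-5*(-65) + 4)*(-26) - 4791 = (325 + 4)*(-26) - 4791 = 329*(-26) - 4791 = -8554 - 4791 = -13345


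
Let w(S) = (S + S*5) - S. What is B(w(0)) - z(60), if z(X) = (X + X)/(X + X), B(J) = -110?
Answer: -111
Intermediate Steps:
w(S) = 5*S (w(S) = (S + 5*S) - S = 6*S - S = 5*S)
z(X) = 1 (z(X) = (2*X)/((2*X)) = (2*X)*(1/(2*X)) = 1)
B(w(0)) - z(60) = -110 - 1*1 = -110 - 1 = -111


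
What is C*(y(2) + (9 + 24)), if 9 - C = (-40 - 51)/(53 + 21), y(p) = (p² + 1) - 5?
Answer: 24981/74 ≈ 337.58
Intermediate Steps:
y(p) = -4 + p² (y(p) = (1 + p²) - 5 = -4 + p²)
C = 757/74 (C = 9 - (-40 - 51)/(53 + 21) = 9 - (-91)/74 = 9 - 1*(-91/74) = 9 + 91/74 = 757/74 ≈ 10.230)
C*(y(2) + (9 + 24)) = 757*((-4 + 2²) + (9 + 24))/74 = 757*((-4 + 4) + 33)/74 = 757*(0 + 33)/74 = (757/74)*33 = 24981/74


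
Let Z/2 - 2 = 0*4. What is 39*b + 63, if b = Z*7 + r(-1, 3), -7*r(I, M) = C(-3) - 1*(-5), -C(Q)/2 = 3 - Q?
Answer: 1194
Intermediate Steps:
C(Q) = -6 + 2*Q (C(Q) = -2*(3 - Q) = -6 + 2*Q)
r(I, M) = 1 (r(I, M) = -((-6 + 2*(-3)) - 1*(-5))/7 = -((-6 - 6) + 5)/7 = -(-12 + 5)/7 = -⅐*(-7) = 1)
Z = 4 (Z = 4 + 2*(0*4) = 4 + 2*0 = 4 + 0 = 4)
b = 29 (b = 4*7 + 1 = 28 + 1 = 29)
39*b + 63 = 39*29 + 63 = 1131 + 63 = 1194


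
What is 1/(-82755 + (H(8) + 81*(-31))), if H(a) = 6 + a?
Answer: -1/85252 ≈ -1.1730e-5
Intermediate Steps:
1/(-82755 + (H(8) + 81*(-31))) = 1/(-82755 + ((6 + 8) + 81*(-31))) = 1/(-82755 + (14 - 2511)) = 1/(-82755 - 2497) = 1/(-85252) = -1/85252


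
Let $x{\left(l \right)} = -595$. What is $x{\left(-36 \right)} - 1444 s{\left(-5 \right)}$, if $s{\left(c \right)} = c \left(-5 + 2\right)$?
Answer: $-22255$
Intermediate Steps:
$s{\left(c \right)} = - 3 c$ ($s{\left(c \right)} = c \left(-3\right) = - 3 c$)
$x{\left(-36 \right)} - 1444 s{\left(-5 \right)} = -595 - 1444 \left(\left(-3\right) \left(-5\right)\right) = -595 - 21660 = -22255$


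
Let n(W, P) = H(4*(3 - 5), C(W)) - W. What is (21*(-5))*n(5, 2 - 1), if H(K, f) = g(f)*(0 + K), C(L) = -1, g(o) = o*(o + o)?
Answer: 2205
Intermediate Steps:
g(o) = 2*o² (g(o) = o*(2*o) = 2*o²)
H(K, f) = 2*K*f² (H(K, f) = (2*f²)*(0 + K) = (2*f²)*K = 2*K*f²)
n(W, P) = -16 - W (n(W, P) = 2*(4*(3 - 5))*(-1)² - W = 2*(4*(-2))*1 - W = 2*(-8)*1 - W = -16 - W)
(21*(-5))*n(5, 2 - 1) = (21*(-5))*(-16 - 1*5) = -105*(-16 - 5) = -105*(-21) = 2205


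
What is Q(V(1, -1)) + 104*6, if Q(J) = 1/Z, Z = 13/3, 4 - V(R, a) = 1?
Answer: 8115/13 ≈ 624.23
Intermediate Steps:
V(R, a) = 3 (V(R, a) = 4 - 1*1 = 4 - 1 = 3)
Z = 13/3 (Z = 13*(⅓) = 13/3 ≈ 4.3333)
Q(J) = 3/13 (Q(J) = 1/(13/3) = 3/13)
Q(V(1, -1)) + 104*6 = 3/13 + 104*6 = 3/13 + 624 = 8115/13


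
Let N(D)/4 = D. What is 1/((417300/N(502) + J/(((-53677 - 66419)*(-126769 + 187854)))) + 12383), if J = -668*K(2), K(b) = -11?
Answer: 460338026040/5796032637678733 ≈ 7.9423e-5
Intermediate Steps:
N(D) = 4*D
J = 7348 (J = -668*(-11) = 7348)
1/((417300/N(502) + J/(((-53677 - 66419)*(-126769 + 187854)))) + 12383) = 1/((417300/((4*502)) + 7348/(((-53677 - 66419)*(-126769 + 187854)))) + 12383) = 1/((417300/2008 + 7348/((-120096*61085))) + 12383) = 1/((417300*(1/2008) + 7348/(-7336064160)) + 12383) = 1/((104325/502 + 7348*(-1/7336064160)) + 12383) = 1/((104325/502 - 1837/1834016040) + 12383) = 1/(95666861225413/460338026040 + 12383) = 1/(5796032637678733/460338026040) = 460338026040/5796032637678733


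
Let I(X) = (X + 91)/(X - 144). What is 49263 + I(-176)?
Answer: 3152849/64 ≈ 49263.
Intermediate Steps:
I(X) = (91 + X)/(-144 + X)
49263 + I(-176) = 49263 + (91 - 176)/(-144 - 176) = 49263 - 85/(-320) = 49263 - 1/320*(-85) = 49263 + 17/64 = 3152849/64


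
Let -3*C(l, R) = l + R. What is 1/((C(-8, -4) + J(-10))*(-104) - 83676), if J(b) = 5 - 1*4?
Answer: -1/84196 ≈ -1.1877e-5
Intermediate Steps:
C(l, R) = -R/3 - l/3 (C(l, R) = -(l + R)/3 = -(R + l)/3 = -R/3 - l/3)
J(b) = 1 (J(b) = 5 - 4 = 1)
1/((C(-8, -4) + J(-10))*(-104) - 83676) = 1/(((-1/3*(-4) - 1/3*(-8)) + 1)*(-104) - 83676) = 1/(((4/3 + 8/3) + 1)*(-104) - 83676) = 1/((4 + 1)*(-104) - 83676) = 1/(5*(-104) - 83676) = 1/(-520 - 83676) = 1/(-84196) = -1/84196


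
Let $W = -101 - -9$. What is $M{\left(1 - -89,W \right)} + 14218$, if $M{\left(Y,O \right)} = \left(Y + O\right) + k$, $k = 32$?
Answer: $14248$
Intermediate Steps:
$W = -92$ ($W = -101 + 9 = -92$)
$M{\left(Y,O \right)} = 32 + O + Y$ ($M{\left(Y,O \right)} = \left(Y + O\right) + 32 = \left(O + Y\right) + 32 = 32 + O + Y$)
$M{\left(1 - -89,W \right)} + 14218 = \left(32 - 92 + \left(1 - -89\right)\right) + 14218 = \left(32 - 92 + \left(1 + 89\right)\right) + 14218 = \left(32 - 92 + 90\right) + 14218 = 30 + 14218 = 14248$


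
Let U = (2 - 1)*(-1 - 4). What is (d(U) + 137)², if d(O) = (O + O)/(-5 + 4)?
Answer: 21609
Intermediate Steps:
U = -5 (U = 1*(-5) = -5)
d(O) = -2*O (d(O) = (2*O)/(-1) = (2*O)*(-1) = -2*O)
(d(U) + 137)² = (-2*(-5) + 137)² = (10 + 137)² = 147² = 21609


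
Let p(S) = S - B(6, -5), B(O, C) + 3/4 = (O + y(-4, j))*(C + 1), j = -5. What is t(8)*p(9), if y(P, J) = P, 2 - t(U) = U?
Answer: -213/2 ≈ -106.50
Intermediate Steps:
t(U) = 2 - U
B(O, C) = -¾ + (1 + C)*(-4 + O) (B(O, C) = -¾ + (O - 4)*(C + 1) = -¾ + (-4 + O)*(1 + C) = -¾ + (1 + C)*(-4 + O))
p(S) = 35/4 + S (p(S) = S - (-19/4 + 6 - 4*(-5) - 5*6) = S - (-19/4 + 6 + 20 - 30) = S - 1*(-35/4) = S + 35/4 = 35/4 + S)
t(8)*p(9) = (2 - 1*8)*(35/4 + 9) = (2 - 8)*(71/4) = -6*71/4 = -213/2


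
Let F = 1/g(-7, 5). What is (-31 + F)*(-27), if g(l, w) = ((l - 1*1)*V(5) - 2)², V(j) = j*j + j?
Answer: 49018041/58564 ≈ 837.00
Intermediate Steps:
V(j) = j + j² (V(j) = j² + j = j + j²)
g(l, w) = (-32 + 30*l)² (g(l, w) = ((l - 1*1)*(5*(1 + 5)) - 2)² = ((l - 1)*(5*6) - 2)² = ((-1 + l)*30 - 2)² = ((-30 + 30*l) - 2)² = (-32 + 30*l)²)
F = 1/58564 (F = 1/(4*(16 - 15*(-7))²) = 1/(4*(16 + 105)²) = 1/(4*121²) = 1/(4*14641) = 1/58564 ≈ 1.7075e-5)
(-31 + F)*(-27) = (-31 + 1/58564)*(-27) = -1815483/58564*(-27) = 49018041/58564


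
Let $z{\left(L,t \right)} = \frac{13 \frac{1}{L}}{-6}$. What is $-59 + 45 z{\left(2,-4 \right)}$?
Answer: $- \frac{431}{4} \approx -107.75$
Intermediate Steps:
$z{\left(L,t \right)} = - \frac{13}{6 L}$ ($z{\left(L,t \right)} = \frac{13}{L} \left(- \frac{1}{6}\right) = - \frac{13}{6 L}$)
$-59 + 45 z{\left(2,-4 \right)} = -59 + 45 \left(- \frac{13}{6 \cdot 2}\right) = -59 + 45 \left(\left(- \frac{13}{6}\right) \frac{1}{2}\right) = -59 + 45 \left(- \frac{13}{12}\right) = -59 - \frac{195}{4} = - \frac{431}{4}$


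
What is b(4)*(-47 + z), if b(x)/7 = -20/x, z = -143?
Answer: 6650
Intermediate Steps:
b(x) = -140/x (b(x) = 7*(-20/x) = -140/x)
b(4)*(-47 + z) = (-140/4)*(-47 - 143) = -140*1/4*(-190) = -35*(-190) = 6650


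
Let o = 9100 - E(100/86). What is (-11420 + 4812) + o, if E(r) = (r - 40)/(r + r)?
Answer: 25087/10 ≈ 2508.7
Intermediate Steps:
E(r) = (-40 + r)/(2*r) (E(r) = (-40 + r)/((2*r)) = (-40 + r)*(1/(2*r)) = (-40 + r)/(2*r))
o = 91167/10 (o = 9100 - (-40 + 100/86)/(2*(100/86)) = 9100 - (-40 + 100*(1/86))/(2*(100*(1/86))) = 9100 - (-40 + 50/43)/(2*50/43) = 9100 - 43*(-1670)/(2*50*43) = 9100 - 1*(-167/10) = 9100 + 167/10 = 91167/10 ≈ 9116.7)
(-11420 + 4812) + o = (-11420 + 4812) + 91167/10 = -6608 + 91167/10 = 25087/10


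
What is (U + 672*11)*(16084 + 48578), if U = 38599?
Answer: 2973870042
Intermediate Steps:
(U + 672*11)*(16084 + 48578) = (38599 + 672*11)*(16084 + 48578) = (38599 + 7392)*64662 = 45991*64662 = 2973870042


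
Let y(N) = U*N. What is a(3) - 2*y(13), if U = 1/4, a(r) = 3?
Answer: -7/2 ≈ -3.5000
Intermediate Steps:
U = ¼ ≈ 0.25000
y(N) = N/4
a(3) - 2*y(13) = 3 - 13/2 = -7/2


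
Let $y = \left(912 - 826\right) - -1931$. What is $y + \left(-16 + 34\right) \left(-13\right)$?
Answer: $1783$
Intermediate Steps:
$y = 2017$ ($y = \left(912 - 826\right) + 1931 = 86 + 1931 = 2017$)
$y + \left(-16 + 34\right) \left(-13\right) = 2017 + \left(-16 + 34\right) \left(-13\right) = 2017 + 18 \left(-13\right) = 2017 - 234 = 1783$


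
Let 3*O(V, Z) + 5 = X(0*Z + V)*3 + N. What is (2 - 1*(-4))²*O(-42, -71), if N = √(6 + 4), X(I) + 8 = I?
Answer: -1860 + 12*√10 ≈ -1822.1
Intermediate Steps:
X(I) = -8 + I
N = √10 ≈ 3.1623
O(V, Z) = -29/3 + V + √10/3 (O(V, Z) = -5/3 + ((-8 + (0*Z + V))*3 + √10)/3 = -5/3 + ((-8 + (0 + V))*3 + √10)/3 = -5/3 + ((-8 + V)*3 + √10)/3 = -5/3 + ((-24 + 3*V) + √10)/3 = -5/3 + (-24 + √10 + 3*V)/3 = -5/3 + (-8 + V + √10/3) = -29/3 + V + √10/3)
(2 - 1*(-4))²*O(-42, -71) = (2 - 1*(-4))²*(-29/3 - 42 + √10/3) = (2 + 4)²*(-155/3 + √10/3) = 6²*(-155/3 + √10/3) = 36*(-155/3 + √10/3) = -1860 + 12*√10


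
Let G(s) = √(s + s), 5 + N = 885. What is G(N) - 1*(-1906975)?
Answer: 1906975 + 4*√110 ≈ 1.9070e+6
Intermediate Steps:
N = 880 (N = -5 + 885 = 880)
G(s) = √2*√s (G(s) = √(2*s) = √2*√s)
G(N) - 1*(-1906975) = √2*√880 - 1*(-1906975) = √2*(4*√55) + 1906975 = 4*√110 + 1906975 = 1906975 + 4*√110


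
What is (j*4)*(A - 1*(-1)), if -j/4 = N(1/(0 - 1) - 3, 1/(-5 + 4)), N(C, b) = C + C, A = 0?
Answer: 128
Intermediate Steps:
N(C, b) = 2*C
j = 32 (j = -8*(1/(0 - 1) - 3) = -8*(1/(-1) - 3) = -8*(-1 - 3) = -8*(-4) = -4*(-8) = 32)
(j*4)*(A - 1*(-1)) = (32*4)*(0 - 1*(-1)) = 128*(0 + 1) = 128*1 = 128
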